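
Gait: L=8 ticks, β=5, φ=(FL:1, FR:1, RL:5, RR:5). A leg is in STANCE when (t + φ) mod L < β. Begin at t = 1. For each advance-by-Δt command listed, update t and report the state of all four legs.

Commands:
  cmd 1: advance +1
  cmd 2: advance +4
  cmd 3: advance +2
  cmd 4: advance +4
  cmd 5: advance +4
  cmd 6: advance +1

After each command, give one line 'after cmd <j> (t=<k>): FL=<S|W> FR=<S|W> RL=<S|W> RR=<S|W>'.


after cmd 1 (t=2): FL=S FR=S RL=W RR=W
after cmd 2 (t=6): FL=W FR=W RL=S RR=S
after cmd 3 (t=8): FL=S FR=S RL=W RR=W
after cmd 4 (t=12): FL=W FR=W RL=S RR=S
after cmd 5 (t=16): FL=S FR=S RL=W RR=W
after cmd 6 (t=17): FL=S FR=S RL=W RR=W

start t=1: FL=S FR=S RL=W RR=W
cmd 1: advance +1 → t=2, phase=(3,3,7,7) → FL=S FR=S RL=W RR=W
cmd 2: advance +4 → t=6, phase=(7,7,3,3) → FL=W FR=W RL=S RR=S
cmd 3: advance +2 → t=8, phase=(1,1,5,5) → FL=S FR=S RL=W RR=W
cmd 4: advance +4 → t=12, phase=(5,5,1,1) → FL=W FR=W RL=S RR=S
cmd 5: advance +4 → t=16, phase=(1,1,5,5) → FL=S FR=S RL=W RR=W
cmd 6: advance +1 → t=17, phase=(2,2,6,6) → FL=S FR=S RL=W RR=W


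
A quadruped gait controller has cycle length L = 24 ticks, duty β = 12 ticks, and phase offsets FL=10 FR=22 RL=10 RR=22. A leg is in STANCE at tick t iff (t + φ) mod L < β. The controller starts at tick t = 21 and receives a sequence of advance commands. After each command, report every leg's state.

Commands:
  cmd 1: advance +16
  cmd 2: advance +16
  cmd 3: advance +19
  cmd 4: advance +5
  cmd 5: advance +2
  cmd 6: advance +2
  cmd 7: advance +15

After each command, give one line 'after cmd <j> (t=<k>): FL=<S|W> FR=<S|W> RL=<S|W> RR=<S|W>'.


start t=21: FL=S FR=W RL=S RR=W
cmd 1: advance +16 → t=37, phase=(23,11,23,11) → FL=W FR=S RL=W RR=S
cmd 2: advance +16 → t=53, phase=(15,3,15,3) → FL=W FR=S RL=W RR=S
cmd 3: advance +19 → t=72, phase=(10,22,10,22) → FL=S FR=W RL=S RR=W
cmd 4: advance +5 → t=77, phase=(15,3,15,3) → FL=W FR=S RL=W RR=S
cmd 5: advance +2 → t=79, phase=(17,5,17,5) → FL=W FR=S RL=W RR=S
cmd 6: advance +2 → t=81, phase=(19,7,19,7) → FL=W FR=S RL=W RR=S
cmd 7: advance +15 → t=96, phase=(10,22,10,22) → FL=S FR=W RL=S RR=W

after cmd 1 (t=37): FL=W FR=S RL=W RR=S
after cmd 2 (t=53): FL=W FR=S RL=W RR=S
after cmd 3 (t=72): FL=S FR=W RL=S RR=W
after cmd 4 (t=77): FL=W FR=S RL=W RR=S
after cmd 5 (t=79): FL=W FR=S RL=W RR=S
after cmd 6 (t=81): FL=W FR=S RL=W RR=S
after cmd 7 (t=96): FL=S FR=W RL=S RR=W


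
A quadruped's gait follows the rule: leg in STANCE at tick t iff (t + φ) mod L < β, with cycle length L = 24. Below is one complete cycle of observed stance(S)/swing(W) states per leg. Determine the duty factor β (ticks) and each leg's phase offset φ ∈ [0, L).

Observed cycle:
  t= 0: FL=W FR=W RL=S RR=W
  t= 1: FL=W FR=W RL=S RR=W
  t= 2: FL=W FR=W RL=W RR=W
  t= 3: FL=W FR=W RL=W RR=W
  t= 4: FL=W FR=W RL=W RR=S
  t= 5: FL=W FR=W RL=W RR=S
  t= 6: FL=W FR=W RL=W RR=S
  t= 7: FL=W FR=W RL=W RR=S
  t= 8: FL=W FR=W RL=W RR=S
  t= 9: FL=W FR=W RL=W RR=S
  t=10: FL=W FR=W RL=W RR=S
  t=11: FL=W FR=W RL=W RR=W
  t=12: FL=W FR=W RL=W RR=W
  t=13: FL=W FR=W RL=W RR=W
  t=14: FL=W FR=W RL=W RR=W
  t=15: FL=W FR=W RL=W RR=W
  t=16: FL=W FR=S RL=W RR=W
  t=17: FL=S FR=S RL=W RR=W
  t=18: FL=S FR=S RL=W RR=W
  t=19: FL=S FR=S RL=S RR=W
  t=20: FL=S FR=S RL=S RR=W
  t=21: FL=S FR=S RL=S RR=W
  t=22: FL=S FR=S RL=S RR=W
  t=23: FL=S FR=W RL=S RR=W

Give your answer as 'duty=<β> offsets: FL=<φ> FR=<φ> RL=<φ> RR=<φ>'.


duty β = stance ticks per leg = 7
FL: stance ticks = 7; W→S at t=17 → φ=7
FR: stance ticks = 7; W→S at t=16 → φ=8
RL: stance ticks = 7; W→S at t=19 → φ=5
RR: stance ticks = 7; W→S at t=4 → φ=20

duty=7 offsets: FL=7 FR=8 RL=5 RR=20


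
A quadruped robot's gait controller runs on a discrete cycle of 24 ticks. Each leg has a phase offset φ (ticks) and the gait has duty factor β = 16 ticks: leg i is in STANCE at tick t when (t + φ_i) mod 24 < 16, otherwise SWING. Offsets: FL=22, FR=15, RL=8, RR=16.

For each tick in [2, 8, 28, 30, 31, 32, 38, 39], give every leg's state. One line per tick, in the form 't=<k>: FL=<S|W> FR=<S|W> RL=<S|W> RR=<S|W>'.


t=2: phase=(0,17,10,18) vs β=16 → FL=S FR=W RL=S RR=W
t=8: phase=(6,23,16,0) vs β=16 → FL=S FR=W RL=W RR=S
t=28: phase=(2,19,12,20) vs β=16 → FL=S FR=W RL=S RR=W
t=30: phase=(4,21,14,22) vs β=16 → FL=S FR=W RL=S RR=W
t=31: phase=(5,22,15,23) vs β=16 → FL=S FR=W RL=S RR=W
t=32: phase=(6,23,16,0) vs β=16 → FL=S FR=W RL=W RR=S
t=38: phase=(12,5,22,6) vs β=16 → FL=S FR=S RL=W RR=S
t=39: phase=(13,6,23,7) vs β=16 → FL=S FR=S RL=W RR=S

t=2: FL=S FR=W RL=S RR=W
t=8: FL=S FR=W RL=W RR=S
t=28: FL=S FR=W RL=S RR=W
t=30: FL=S FR=W RL=S RR=W
t=31: FL=S FR=W RL=S RR=W
t=32: FL=S FR=W RL=W RR=S
t=38: FL=S FR=S RL=W RR=S
t=39: FL=S FR=S RL=W RR=S


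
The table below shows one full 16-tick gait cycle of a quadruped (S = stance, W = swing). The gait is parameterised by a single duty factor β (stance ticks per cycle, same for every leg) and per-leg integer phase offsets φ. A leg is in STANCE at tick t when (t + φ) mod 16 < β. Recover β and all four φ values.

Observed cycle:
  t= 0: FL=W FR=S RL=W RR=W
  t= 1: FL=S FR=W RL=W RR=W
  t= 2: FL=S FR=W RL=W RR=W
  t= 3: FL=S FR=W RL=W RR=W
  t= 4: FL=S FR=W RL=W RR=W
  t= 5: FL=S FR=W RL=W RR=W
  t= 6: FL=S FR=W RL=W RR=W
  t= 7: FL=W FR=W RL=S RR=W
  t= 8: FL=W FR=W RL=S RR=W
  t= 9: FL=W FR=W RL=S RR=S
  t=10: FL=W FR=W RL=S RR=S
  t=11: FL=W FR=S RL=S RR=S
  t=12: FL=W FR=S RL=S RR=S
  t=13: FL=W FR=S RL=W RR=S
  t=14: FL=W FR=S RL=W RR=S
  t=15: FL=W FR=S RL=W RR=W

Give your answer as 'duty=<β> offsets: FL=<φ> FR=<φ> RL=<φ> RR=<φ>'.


duty=6 offsets: FL=15 FR=5 RL=9 RR=7

duty β = stance ticks per leg = 6
FL: stance ticks = 6; W→S at t=1 → φ=15
FR: stance ticks = 6; W→S at t=11 → φ=5
RL: stance ticks = 6; W→S at t=7 → φ=9
RR: stance ticks = 6; W→S at t=9 → φ=7


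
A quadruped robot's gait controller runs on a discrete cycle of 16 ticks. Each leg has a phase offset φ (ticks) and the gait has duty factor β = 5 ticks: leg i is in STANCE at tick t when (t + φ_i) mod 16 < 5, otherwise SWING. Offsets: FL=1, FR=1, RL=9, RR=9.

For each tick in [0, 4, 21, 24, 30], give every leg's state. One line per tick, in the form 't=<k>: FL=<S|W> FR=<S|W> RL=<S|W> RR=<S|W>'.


t=0: phase=(1,1,9,9) vs β=5 → FL=S FR=S RL=W RR=W
t=4: phase=(5,5,13,13) vs β=5 → FL=W FR=W RL=W RR=W
t=21: phase=(6,6,14,14) vs β=5 → FL=W FR=W RL=W RR=W
t=24: phase=(9,9,1,1) vs β=5 → FL=W FR=W RL=S RR=S
t=30: phase=(15,15,7,7) vs β=5 → FL=W FR=W RL=W RR=W

t=0: FL=S FR=S RL=W RR=W
t=4: FL=W FR=W RL=W RR=W
t=21: FL=W FR=W RL=W RR=W
t=24: FL=W FR=W RL=S RR=S
t=30: FL=W FR=W RL=W RR=W


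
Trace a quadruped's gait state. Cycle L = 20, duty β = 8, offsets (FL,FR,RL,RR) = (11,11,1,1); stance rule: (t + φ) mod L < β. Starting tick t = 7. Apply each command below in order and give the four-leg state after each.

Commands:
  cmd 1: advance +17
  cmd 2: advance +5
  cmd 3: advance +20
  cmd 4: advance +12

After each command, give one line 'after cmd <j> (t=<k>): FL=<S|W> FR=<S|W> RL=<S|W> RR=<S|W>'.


after cmd 1 (t=24): FL=W FR=W RL=S RR=S
after cmd 2 (t=29): FL=S FR=S RL=W RR=W
after cmd 3 (t=49): FL=S FR=S RL=W RR=W
after cmd 4 (t=61): FL=W FR=W RL=S RR=S

start t=7: FL=W FR=W RL=W RR=W
cmd 1: advance +17 → t=24, phase=(15,15,5,5) → FL=W FR=W RL=S RR=S
cmd 2: advance +5 → t=29, phase=(0,0,10,10) → FL=S FR=S RL=W RR=W
cmd 3: advance +20 → t=49, phase=(0,0,10,10) → FL=S FR=S RL=W RR=W
cmd 4: advance +12 → t=61, phase=(12,12,2,2) → FL=W FR=W RL=S RR=S


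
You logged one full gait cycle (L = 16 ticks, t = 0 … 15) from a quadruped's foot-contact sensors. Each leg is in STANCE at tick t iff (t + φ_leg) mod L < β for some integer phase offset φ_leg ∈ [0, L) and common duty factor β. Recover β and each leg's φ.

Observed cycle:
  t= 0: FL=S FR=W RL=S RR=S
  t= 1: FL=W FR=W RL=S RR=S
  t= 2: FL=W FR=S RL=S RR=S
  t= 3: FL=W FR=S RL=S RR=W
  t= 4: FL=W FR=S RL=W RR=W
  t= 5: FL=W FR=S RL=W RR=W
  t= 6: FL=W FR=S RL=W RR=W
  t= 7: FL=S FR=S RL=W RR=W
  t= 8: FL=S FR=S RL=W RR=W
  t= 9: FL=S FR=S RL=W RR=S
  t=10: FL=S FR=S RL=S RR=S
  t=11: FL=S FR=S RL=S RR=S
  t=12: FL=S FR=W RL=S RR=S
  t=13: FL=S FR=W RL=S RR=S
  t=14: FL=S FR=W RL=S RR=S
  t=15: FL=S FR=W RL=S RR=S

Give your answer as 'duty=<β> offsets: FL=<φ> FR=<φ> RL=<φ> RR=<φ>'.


duty=10 offsets: FL=9 FR=14 RL=6 RR=7

duty β = stance ticks per leg = 10
FL: stance ticks = 10; W→S at t=7 → φ=9
FR: stance ticks = 10; W→S at t=2 → φ=14
RL: stance ticks = 10; W→S at t=10 → φ=6
RR: stance ticks = 10; W→S at t=9 → φ=7


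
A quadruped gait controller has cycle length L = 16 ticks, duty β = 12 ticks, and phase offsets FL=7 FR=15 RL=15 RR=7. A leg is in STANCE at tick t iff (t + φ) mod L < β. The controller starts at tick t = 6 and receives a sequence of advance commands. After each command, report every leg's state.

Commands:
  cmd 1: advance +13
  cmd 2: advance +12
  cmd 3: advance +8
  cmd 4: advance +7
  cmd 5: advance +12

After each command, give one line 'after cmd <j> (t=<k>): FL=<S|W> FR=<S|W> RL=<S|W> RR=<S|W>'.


after cmd 1 (t=19): FL=S FR=S RL=S RR=S
after cmd 2 (t=31): FL=S FR=W RL=W RR=S
after cmd 3 (t=39): FL=W FR=S RL=S RR=W
after cmd 4 (t=46): FL=S FR=W RL=W RR=S
after cmd 5 (t=58): FL=S FR=S RL=S RR=S

start t=6: FL=W FR=S RL=S RR=W
cmd 1: advance +13 → t=19, phase=(10,2,2,10) → FL=S FR=S RL=S RR=S
cmd 2: advance +12 → t=31, phase=(6,14,14,6) → FL=S FR=W RL=W RR=S
cmd 3: advance +8 → t=39, phase=(14,6,6,14) → FL=W FR=S RL=S RR=W
cmd 4: advance +7 → t=46, phase=(5,13,13,5) → FL=S FR=W RL=W RR=S
cmd 5: advance +12 → t=58, phase=(1,9,9,1) → FL=S FR=S RL=S RR=S


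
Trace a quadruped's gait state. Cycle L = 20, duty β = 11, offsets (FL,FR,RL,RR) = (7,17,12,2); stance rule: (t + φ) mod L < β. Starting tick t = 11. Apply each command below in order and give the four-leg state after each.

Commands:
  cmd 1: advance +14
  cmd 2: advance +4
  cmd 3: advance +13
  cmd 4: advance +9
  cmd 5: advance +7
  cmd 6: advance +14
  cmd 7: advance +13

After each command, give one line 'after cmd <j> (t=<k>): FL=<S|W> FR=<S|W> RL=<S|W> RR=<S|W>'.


start t=11: FL=W FR=S RL=S RR=W
cmd 1: advance +14 → t=25, phase=(12,2,17,7) → FL=W FR=S RL=W RR=S
cmd 2: advance +4 → t=29, phase=(16,6,1,11) → FL=W FR=S RL=S RR=W
cmd 3: advance +13 → t=42, phase=(9,19,14,4) → FL=S FR=W RL=W RR=S
cmd 4: advance +9 → t=51, phase=(18,8,3,13) → FL=W FR=S RL=S RR=W
cmd 5: advance +7 → t=58, phase=(5,15,10,0) → FL=S FR=W RL=S RR=S
cmd 6: advance +14 → t=72, phase=(19,9,4,14) → FL=W FR=S RL=S RR=W
cmd 7: advance +13 → t=85, phase=(12,2,17,7) → FL=W FR=S RL=W RR=S

after cmd 1 (t=25): FL=W FR=S RL=W RR=S
after cmd 2 (t=29): FL=W FR=S RL=S RR=W
after cmd 3 (t=42): FL=S FR=W RL=W RR=S
after cmd 4 (t=51): FL=W FR=S RL=S RR=W
after cmd 5 (t=58): FL=S FR=W RL=S RR=S
after cmd 6 (t=72): FL=W FR=S RL=S RR=W
after cmd 7 (t=85): FL=W FR=S RL=W RR=S


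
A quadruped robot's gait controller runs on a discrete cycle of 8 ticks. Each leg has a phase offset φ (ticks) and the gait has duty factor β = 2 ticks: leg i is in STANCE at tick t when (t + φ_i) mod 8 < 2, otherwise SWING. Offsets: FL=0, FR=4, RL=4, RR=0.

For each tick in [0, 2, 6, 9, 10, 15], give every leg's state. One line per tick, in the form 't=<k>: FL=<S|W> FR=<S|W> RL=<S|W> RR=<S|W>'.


t=0: phase=(0,4,4,0) vs β=2 → FL=S FR=W RL=W RR=S
t=2: phase=(2,6,6,2) vs β=2 → FL=W FR=W RL=W RR=W
t=6: phase=(6,2,2,6) vs β=2 → FL=W FR=W RL=W RR=W
t=9: phase=(1,5,5,1) vs β=2 → FL=S FR=W RL=W RR=S
t=10: phase=(2,6,6,2) vs β=2 → FL=W FR=W RL=W RR=W
t=15: phase=(7,3,3,7) vs β=2 → FL=W FR=W RL=W RR=W

t=0: FL=S FR=W RL=W RR=S
t=2: FL=W FR=W RL=W RR=W
t=6: FL=W FR=W RL=W RR=W
t=9: FL=S FR=W RL=W RR=S
t=10: FL=W FR=W RL=W RR=W
t=15: FL=W FR=W RL=W RR=W


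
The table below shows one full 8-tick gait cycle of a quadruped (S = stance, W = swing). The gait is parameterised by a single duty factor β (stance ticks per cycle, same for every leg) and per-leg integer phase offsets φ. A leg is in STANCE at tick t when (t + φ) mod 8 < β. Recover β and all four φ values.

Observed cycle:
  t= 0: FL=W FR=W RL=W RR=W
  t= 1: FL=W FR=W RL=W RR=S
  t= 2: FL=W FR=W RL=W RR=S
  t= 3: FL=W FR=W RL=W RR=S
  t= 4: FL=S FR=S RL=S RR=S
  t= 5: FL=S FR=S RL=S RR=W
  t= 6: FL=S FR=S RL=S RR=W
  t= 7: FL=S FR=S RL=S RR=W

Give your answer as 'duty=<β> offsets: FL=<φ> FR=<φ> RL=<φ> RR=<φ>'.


duty β = stance ticks per leg = 4
FL: stance ticks = 4; W→S at t=4 → φ=4
FR: stance ticks = 4; W→S at t=4 → φ=4
RL: stance ticks = 4; W→S at t=4 → φ=4
RR: stance ticks = 4; W→S at t=1 → φ=7

duty=4 offsets: FL=4 FR=4 RL=4 RR=7


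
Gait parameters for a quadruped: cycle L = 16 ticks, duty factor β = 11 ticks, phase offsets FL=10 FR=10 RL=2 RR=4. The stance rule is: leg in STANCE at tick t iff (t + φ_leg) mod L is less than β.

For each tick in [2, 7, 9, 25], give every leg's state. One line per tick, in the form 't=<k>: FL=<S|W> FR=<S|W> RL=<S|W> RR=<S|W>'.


t=2: phase=(12,12,4,6) vs β=11 → FL=W FR=W RL=S RR=S
t=7: phase=(1,1,9,11) vs β=11 → FL=S FR=S RL=S RR=W
t=9: phase=(3,3,11,13) vs β=11 → FL=S FR=S RL=W RR=W
t=25: phase=(3,3,11,13) vs β=11 → FL=S FR=S RL=W RR=W

t=2: FL=W FR=W RL=S RR=S
t=7: FL=S FR=S RL=S RR=W
t=9: FL=S FR=S RL=W RR=W
t=25: FL=S FR=S RL=W RR=W


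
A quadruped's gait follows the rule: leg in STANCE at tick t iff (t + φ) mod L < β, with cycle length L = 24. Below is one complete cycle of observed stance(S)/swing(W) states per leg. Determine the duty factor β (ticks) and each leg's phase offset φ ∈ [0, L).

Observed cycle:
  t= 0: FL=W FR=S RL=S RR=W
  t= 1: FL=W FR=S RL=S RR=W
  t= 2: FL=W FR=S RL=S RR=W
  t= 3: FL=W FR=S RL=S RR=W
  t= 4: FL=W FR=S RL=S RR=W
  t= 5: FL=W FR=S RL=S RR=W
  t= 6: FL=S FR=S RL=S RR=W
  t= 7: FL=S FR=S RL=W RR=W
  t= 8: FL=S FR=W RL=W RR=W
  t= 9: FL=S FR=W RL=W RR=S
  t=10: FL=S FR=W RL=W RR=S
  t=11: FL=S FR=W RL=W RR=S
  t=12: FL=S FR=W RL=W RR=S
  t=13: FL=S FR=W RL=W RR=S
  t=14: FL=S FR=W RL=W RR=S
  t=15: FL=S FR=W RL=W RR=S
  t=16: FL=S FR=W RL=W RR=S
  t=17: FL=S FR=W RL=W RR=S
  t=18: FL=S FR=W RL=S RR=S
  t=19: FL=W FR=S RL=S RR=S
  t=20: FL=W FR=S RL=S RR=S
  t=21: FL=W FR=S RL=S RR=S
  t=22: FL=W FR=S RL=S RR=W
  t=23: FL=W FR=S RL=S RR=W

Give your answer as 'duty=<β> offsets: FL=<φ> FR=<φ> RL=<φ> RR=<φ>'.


duty β = stance ticks per leg = 13
FL: stance ticks = 13; W→S at t=6 → φ=18
FR: stance ticks = 13; W→S at t=19 → φ=5
RL: stance ticks = 13; W→S at t=18 → φ=6
RR: stance ticks = 13; W→S at t=9 → φ=15

duty=13 offsets: FL=18 FR=5 RL=6 RR=15


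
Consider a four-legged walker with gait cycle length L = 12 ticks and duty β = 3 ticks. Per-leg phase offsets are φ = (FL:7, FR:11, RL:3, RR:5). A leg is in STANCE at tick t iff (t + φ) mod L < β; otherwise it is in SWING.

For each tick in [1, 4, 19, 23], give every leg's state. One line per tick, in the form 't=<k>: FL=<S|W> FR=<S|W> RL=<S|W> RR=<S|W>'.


t=1: FL=W FR=S RL=W RR=W
t=4: FL=W FR=W RL=W RR=W
t=19: FL=S FR=W RL=W RR=S
t=23: FL=W FR=W RL=S RR=W

t=1: phase=(8,0,4,6) vs β=3 → FL=W FR=S RL=W RR=W
t=4: phase=(11,3,7,9) vs β=3 → FL=W FR=W RL=W RR=W
t=19: phase=(2,6,10,0) vs β=3 → FL=S FR=W RL=W RR=S
t=23: phase=(6,10,2,4) vs β=3 → FL=W FR=W RL=S RR=W


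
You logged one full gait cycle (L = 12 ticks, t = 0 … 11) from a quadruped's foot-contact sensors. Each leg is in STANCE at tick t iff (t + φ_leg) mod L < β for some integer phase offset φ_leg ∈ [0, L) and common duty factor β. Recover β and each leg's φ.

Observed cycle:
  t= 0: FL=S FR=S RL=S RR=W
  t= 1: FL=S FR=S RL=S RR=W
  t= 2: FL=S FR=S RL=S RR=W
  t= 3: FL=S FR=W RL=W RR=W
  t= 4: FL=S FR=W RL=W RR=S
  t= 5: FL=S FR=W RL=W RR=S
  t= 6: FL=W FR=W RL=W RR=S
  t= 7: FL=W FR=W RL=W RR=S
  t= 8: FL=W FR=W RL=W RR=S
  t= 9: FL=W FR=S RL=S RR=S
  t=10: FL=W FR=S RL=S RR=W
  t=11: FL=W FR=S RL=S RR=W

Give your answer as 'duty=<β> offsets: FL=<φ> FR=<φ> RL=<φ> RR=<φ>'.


duty β = stance ticks per leg = 6
FL: stance ticks = 6; W→S at t=0 → φ=0
FR: stance ticks = 6; W→S at t=9 → φ=3
RL: stance ticks = 6; W→S at t=9 → φ=3
RR: stance ticks = 6; W→S at t=4 → φ=8

duty=6 offsets: FL=0 FR=3 RL=3 RR=8


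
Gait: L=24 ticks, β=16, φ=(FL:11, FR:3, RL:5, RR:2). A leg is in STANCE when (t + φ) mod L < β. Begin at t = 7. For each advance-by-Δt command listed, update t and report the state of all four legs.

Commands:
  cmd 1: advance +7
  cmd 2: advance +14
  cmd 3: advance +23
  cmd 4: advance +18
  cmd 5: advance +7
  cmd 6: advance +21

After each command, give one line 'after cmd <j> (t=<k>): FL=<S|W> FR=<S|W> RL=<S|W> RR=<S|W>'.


start t=7: FL=W FR=S RL=S RR=S
cmd 1: advance +7 → t=14, phase=(1,17,19,16) → FL=S FR=W RL=W RR=W
cmd 2: advance +14 → t=28, phase=(15,7,9,6) → FL=S FR=S RL=S RR=S
cmd 3: advance +23 → t=51, phase=(14,6,8,5) → FL=S FR=S RL=S RR=S
cmd 4: advance +18 → t=69, phase=(8,0,2,23) → FL=S FR=S RL=S RR=W
cmd 5: advance +7 → t=76, phase=(15,7,9,6) → FL=S FR=S RL=S RR=S
cmd 6: advance +21 → t=97, phase=(12,4,6,3) → FL=S FR=S RL=S RR=S

after cmd 1 (t=14): FL=S FR=W RL=W RR=W
after cmd 2 (t=28): FL=S FR=S RL=S RR=S
after cmd 3 (t=51): FL=S FR=S RL=S RR=S
after cmd 4 (t=69): FL=S FR=S RL=S RR=W
after cmd 5 (t=76): FL=S FR=S RL=S RR=S
after cmd 6 (t=97): FL=S FR=S RL=S RR=S


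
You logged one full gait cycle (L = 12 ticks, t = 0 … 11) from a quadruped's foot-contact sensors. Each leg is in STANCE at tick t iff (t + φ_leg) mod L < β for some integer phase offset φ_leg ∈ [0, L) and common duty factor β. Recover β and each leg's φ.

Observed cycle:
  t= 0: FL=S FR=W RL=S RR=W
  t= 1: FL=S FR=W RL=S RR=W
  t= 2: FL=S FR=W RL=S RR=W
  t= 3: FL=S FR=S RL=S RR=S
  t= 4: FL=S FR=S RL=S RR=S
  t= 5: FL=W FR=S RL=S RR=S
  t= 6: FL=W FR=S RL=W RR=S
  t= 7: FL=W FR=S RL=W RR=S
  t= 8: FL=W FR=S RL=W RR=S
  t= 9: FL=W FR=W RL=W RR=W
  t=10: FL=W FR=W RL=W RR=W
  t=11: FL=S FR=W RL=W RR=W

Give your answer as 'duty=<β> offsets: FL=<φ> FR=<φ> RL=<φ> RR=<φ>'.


duty=6 offsets: FL=1 FR=9 RL=0 RR=9

duty β = stance ticks per leg = 6
FL: stance ticks = 6; W→S at t=11 → φ=1
FR: stance ticks = 6; W→S at t=3 → φ=9
RL: stance ticks = 6; W→S at t=0 → φ=0
RR: stance ticks = 6; W→S at t=3 → φ=9


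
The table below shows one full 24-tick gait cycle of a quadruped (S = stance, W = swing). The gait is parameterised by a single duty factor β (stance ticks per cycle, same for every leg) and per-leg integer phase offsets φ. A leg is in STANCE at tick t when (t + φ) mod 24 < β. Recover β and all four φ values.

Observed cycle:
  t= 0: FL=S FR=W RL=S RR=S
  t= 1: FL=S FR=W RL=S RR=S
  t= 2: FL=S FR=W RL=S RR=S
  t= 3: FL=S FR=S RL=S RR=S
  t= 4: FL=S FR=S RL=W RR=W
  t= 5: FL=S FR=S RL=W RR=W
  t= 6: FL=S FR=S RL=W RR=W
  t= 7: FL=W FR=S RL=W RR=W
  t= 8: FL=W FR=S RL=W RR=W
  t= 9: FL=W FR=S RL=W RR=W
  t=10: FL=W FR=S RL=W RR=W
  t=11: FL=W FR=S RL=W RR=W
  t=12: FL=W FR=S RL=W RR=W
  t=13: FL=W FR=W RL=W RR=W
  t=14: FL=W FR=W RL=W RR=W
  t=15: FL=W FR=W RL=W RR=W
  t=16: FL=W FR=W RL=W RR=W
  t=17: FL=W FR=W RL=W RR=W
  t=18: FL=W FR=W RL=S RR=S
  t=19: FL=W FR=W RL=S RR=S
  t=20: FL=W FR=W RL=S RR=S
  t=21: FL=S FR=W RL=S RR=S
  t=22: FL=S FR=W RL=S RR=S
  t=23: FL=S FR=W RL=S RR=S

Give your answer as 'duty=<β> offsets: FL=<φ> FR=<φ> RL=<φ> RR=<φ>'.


duty=10 offsets: FL=3 FR=21 RL=6 RR=6

duty β = stance ticks per leg = 10
FL: stance ticks = 10; W→S at t=21 → φ=3
FR: stance ticks = 10; W→S at t=3 → φ=21
RL: stance ticks = 10; W→S at t=18 → φ=6
RR: stance ticks = 10; W→S at t=18 → φ=6


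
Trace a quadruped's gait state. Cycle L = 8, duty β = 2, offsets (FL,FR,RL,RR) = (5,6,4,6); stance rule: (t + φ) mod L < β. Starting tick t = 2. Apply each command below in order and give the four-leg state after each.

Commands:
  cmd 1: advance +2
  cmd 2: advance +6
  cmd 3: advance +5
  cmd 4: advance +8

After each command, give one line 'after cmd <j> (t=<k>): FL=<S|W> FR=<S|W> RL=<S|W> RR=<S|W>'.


start t=2: FL=W FR=S RL=W RR=S
cmd 1: advance +2 → t=4, phase=(1,2,0,2) → FL=S FR=W RL=S RR=W
cmd 2: advance +6 → t=10, phase=(7,0,6,0) → FL=W FR=S RL=W RR=S
cmd 3: advance +5 → t=15, phase=(4,5,3,5) → FL=W FR=W RL=W RR=W
cmd 4: advance +8 → t=23, phase=(4,5,3,5) → FL=W FR=W RL=W RR=W

after cmd 1 (t=4): FL=S FR=W RL=S RR=W
after cmd 2 (t=10): FL=W FR=S RL=W RR=S
after cmd 3 (t=15): FL=W FR=W RL=W RR=W
after cmd 4 (t=23): FL=W FR=W RL=W RR=W


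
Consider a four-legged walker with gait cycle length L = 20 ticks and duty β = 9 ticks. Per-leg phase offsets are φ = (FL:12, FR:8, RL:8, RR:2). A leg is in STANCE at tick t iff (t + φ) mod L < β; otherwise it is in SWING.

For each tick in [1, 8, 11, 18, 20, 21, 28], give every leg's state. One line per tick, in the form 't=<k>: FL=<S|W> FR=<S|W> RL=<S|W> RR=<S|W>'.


t=1: FL=W FR=W RL=W RR=S
t=8: FL=S FR=W RL=W RR=W
t=11: FL=S FR=W RL=W RR=W
t=18: FL=W FR=S RL=S RR=S
t=20: FL=W FR=S RL=S RR=S
t=21: FL=W FR=W RL=W RR=S
t=28: FL=S FR=W RL=W RR=W

t=1: phase=(13,9,9,3) vs β=9 → FL=W FR=W RL=W RR=S
t=8: phase=(0,16,16,10) vs β=9 → FL=S FR=W RL=W RR=W
t=11: phase=(3,19,19,13) vs β=9 → FL=S FR=W RL=W RR=W
t=18: phase=(10,6,6,0) vs β=9 → FL=W FR=S RL=S RR=S
t=20: phase=(12,8,8,2) vs β=9 → FL=W FR=S RL=S RR=S
t=21: phase=(13,9,9,3) vs β=9 → FL=W FR=W RL=W RR=S
t=28: phase=(0,16,16,10) vs β=9 → FL=S FR=W RL=W RR=W


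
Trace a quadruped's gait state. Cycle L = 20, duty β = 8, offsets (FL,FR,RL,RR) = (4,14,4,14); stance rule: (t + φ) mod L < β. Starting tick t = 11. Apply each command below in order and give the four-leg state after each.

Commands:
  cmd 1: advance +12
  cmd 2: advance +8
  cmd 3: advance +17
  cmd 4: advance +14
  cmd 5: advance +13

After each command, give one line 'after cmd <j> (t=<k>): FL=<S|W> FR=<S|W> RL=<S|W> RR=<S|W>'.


start t=11: FL=W FR=S RL=W RR=S
cmd 1: advance +12 → t=23, phase=(7,17,7,17) → FL=S FR=W RL=S RR=W
cmd 2: advance +8 → t=31, phase=(15,5,15,5) → FL=W FR=S RL=W RR=S
cmd 3: advance +17 → t=48, phase=(12,2,12,2) → FL=W FR=S RL=W RR=S
cmd 4: advance +14 → t=62, phase=(6,16,6,16) → FL=S FR=W RL=S RR=W
cmd 5: advance +13 → t=75, phase=(19,9,19,9) → FL=W FR=W RL=W RR=W

after cmd 1 (t=23): FL=S FR=W RL=S RR=W
after cmd 2 (t=31): FL=W FR=S RL=W RR=S
after cmd 3 (t=48): FL=W FR=S RL=W RR=S
after cmd 4 (t=62): FL=S FR=W RL=S RR=W
after cmd 5 (t=75): FL=W FR=W RL=W RR=W


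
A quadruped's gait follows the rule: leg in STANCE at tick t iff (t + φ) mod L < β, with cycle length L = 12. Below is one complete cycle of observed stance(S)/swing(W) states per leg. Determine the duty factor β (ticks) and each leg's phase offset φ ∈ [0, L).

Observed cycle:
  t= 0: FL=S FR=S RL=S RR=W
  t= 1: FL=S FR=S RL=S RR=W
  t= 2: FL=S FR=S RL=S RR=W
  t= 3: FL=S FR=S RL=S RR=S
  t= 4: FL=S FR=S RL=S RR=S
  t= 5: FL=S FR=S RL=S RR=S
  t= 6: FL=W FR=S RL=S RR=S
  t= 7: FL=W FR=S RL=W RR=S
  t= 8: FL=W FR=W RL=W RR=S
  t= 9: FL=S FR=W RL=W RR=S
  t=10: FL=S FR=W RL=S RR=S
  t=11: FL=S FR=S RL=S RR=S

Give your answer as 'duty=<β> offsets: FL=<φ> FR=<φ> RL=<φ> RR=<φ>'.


duty=9 offsets: FL=3 FR=1 RL=2 RR=9

duty β = stance ticks per leg = 9
FL: stance ticks = 9; W→S at t=9 → φ=3
FR: stance ticks = 9; W→S at t=11 → φ=1
RL: stance ticks = 9; W→S at t=10 → φ=2
RR: stance ticks = 9; W→S at t=3 → φ=9


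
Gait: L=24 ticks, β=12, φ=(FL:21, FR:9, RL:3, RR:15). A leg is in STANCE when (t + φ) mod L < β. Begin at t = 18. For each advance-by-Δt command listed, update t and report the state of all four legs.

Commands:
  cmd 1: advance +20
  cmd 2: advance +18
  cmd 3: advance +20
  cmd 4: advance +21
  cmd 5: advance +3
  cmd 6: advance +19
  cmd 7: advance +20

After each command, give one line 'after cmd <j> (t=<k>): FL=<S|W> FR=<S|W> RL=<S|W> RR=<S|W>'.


start t=18: FL=W FR=S RL=W RR=S
cmd 1: advance +20 → t=38, phase=(11,23,17,5) → FL=S FR=W RL=W RR=S
cmd 2: advance +18 → t=56, phase=(5,17,11,23) → FL=S FR=W RL=S RR=W
cmd 3: advance +20 → t=76, phase=(1,13,7,19) → FL=S FR=W RL=S RR=W
cmd 4: advance +21 → t=97, phase=(22,10,4,16) → FL=W FR=S RL=S RR=W
cmd 5: advance +3 → t=100, phase=(1,13,7,19) → FL=S FR=W RL=S RR=W
cmd 6: advance +19 → t=119, phase=(20,8,2,14) → FL=W FR=S RL=S RR=W
cmd 7: advance +20 → t=139, phase=(16,4,22,10) → FL=W FR=S RL=W RR=S

after cmd 1 (t=38): FL=S FR=W RL=W RR=S
after cmd 2 (t=56): FL=S FR=W RL=S RR=W
after cmd 3 (t=76): FL=S FR=W RL=S RR=W
after cmd 4 (t=97): FL=W FR=S RL=S RR=W
after cmd 5 (t=100): FL=S FR=W RL=S RR=W
after cmd 6 (t=119): FL=W FR=S RL=S RR=W
after cmd 7 (t=139): FL=W FR=S RL=W RR=S


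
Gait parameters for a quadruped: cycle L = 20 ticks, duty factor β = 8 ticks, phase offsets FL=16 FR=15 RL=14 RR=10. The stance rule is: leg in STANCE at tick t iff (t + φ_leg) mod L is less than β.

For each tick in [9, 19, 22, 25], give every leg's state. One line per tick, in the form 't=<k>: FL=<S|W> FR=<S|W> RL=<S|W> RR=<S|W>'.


t=9: phase=(5,4,3,19) vs β=8 → FL=S FR=S RL=S RR=W
t=19: phase=(15,14,13,9) vs β=8 → FL=W FR=W RL=W RR=W
t=22: phase=(18,17,16,12) vs β=8 → FL=W FR=W RL=W RR=W
t=25: phase=(1,0,19,15) vs β=8 → FL=S FR=S RL=W RR=W

t=9: FL=S FR=S RL=S RR=W
t=19: FL=W FR=W RL=W RR=W
t=22: FL=W FR=W RL=W RR=W
t=25: FL=S FR=S RL=W RR=W


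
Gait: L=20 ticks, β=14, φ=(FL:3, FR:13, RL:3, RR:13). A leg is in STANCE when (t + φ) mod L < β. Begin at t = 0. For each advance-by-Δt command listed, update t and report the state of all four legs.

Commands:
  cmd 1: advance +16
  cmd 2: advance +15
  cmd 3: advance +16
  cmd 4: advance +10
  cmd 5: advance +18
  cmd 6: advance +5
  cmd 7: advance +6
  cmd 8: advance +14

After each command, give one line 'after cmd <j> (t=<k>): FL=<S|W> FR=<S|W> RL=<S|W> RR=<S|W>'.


after cmd 1 (t=16): FL=W FR=S RL=W RR=S
after cmd 2 (t=31): FL=W FR=S RL=W RR=S
after cmd 3 (t=47): FL=S FR=S RL=S RR=S
after cmd 4 (t=57): FL=S FR=S RL=S RR=S
after cmd 5 (t=75): FL=W FR=S RL=W RR=S
after cmd 6 (t=80): FL=S FR=S RL=S RR=S
after cmd 7 (t=86): FL=S FR=W RL=S RR=W
after cmd 8 (t=100): FL=S FR=S RL=S RR=S

start t=0: FL=S FR=S RL=S RR=S
cmd 1: advance +16 → t=16, phase=(19,9,19,9) → FL=W FR=S RL=W RR=S
cmd 2: advance +15 → t=31, phase=(14,4,14,4) → FL=W FR=S RL=W RR=S
cmd 3: advance +16 → t=47, phase=(10,0,10,0) → FL=S FR=S RL=S RR=S
cmd 4: advance +10 → t=57, phase=(0,10,0,10) → FL=S FR=S RL=S RR=S
cmd 5: advance +18 → t=75, phase=(18,8,18,8) → FL=W FR=S RL=W RR=S
cmd 6: advance +5 → t=80, phase=(3,13,3,13) → FL=S FR=S RL=S RR=S
cmd 7: advance +6 → t=86, phase=(9,19,9,19) → FL=S FR=W RL=S RR=W
cmd 8: advance +14 → t=100, phase=(3,13,3,13) → FL=S FR=S RL=S RR=S


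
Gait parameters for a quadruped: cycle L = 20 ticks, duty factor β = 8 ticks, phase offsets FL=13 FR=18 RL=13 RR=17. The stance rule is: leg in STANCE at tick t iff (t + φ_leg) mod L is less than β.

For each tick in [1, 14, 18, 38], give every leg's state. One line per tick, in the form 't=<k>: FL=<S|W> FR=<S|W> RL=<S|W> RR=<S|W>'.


t=1: FL=W FR=W RL=W RR=W
t=14: FL=S FR=W RL=S RR=W
t=18: FL=W FR=W RL=W RR=W
t=38: FL=W FR=W RL=W RR=W

t=1: phase=(14,19,14,18) vs β=8 → FL=W FR=W RL=W RR=W
t=14: phase=(7,12,7,11) vs β=8 → FL=S FR=W RL=S RR=W
t=18: phase=(11,16,11,15) vs β=8 → FL=W FR=W RL=W RR=W
t=38: phase=(11,16,11,15) vs β=8 → FL=W FR=W RL=W RR=W


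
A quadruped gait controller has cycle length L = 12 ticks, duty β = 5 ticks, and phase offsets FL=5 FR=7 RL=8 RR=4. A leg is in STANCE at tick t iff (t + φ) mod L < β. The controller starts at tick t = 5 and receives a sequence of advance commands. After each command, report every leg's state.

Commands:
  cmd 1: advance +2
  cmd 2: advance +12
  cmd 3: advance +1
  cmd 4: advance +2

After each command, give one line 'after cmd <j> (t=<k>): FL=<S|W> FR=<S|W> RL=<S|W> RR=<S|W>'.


start t=5: FL=W FR=S RL=S RR=W
cmd 1: advance +2 → t=7, phase=(0,2,3,11) → FL=S FR=S RL=S RR=W
cmd 2: advance +12 → t=19, phase=(0,2,3,11) → FL=S FR=S RL=S RR=W
cmd 3: advance +1 → t=20, phase=(1,3,4,0) → FL=S FR=S RL=S RR=S
cmd 4: advance +2 → t=22, phase=(3,5,6,2) → FL=S FR=W RL=W RR=S

after cmd 1 (t=7): FL=S FR=S RL=S RR=W
after cmd 2 (t=19): FL=S FR=S RL=S RR=W
after cmd 3 (t=20): FL=S FR=S RL=S RR=S
after cmd 4 (t=22): FL=S FR=W RL=W RR=S


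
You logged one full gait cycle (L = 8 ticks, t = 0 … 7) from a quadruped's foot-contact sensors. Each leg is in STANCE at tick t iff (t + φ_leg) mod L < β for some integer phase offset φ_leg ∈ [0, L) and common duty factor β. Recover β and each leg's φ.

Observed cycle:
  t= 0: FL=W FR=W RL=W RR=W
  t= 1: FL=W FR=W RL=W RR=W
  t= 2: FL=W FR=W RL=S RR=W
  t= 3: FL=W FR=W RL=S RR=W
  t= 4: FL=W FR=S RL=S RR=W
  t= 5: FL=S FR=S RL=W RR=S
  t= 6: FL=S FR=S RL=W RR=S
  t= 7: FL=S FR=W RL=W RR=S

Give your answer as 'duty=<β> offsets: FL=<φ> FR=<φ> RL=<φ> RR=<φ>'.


duty β = stance ticks per leg = 3
FL: stance ticks = 3; W→S at t=5 → φ=3
FR: stance ticks = 3; W→S at t=4 → φ=4
RL: stance ticks = 3; W→S at t=2 → φ=6
RR: stance ticks = 3; W→S at t=5 → φ=3

duty=3 offsets: FL=3 FR=4 RL=6 RR=3


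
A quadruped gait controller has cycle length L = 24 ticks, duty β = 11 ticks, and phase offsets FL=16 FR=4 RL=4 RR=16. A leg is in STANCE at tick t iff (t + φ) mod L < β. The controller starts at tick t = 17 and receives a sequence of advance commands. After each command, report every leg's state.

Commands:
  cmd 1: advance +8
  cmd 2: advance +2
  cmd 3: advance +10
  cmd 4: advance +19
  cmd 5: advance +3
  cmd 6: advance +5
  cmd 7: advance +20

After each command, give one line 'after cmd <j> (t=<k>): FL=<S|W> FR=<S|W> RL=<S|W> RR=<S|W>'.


after cmd 1 (t=25): FL=W FR=S RL=S RR=W
after cmd 2 (t=27): FL=W FR=S RL=S RR=W
after cmd 3 (t=37): FL=S FR=W RL=W RR=S
after cmd 4 (t=56): FL=S FR=W RL=W RR=S
after cmd 5 (t=59): FL=S FR=W RL=W RR=S
after cmd 6 (t=64): FL=S FR=W RL=W RR=S
after cmd 7 (t=84): FL=S FR=W RL=W RR=S

start t=17: FL=S FR=W RL=W RR=S
cmd 1: advance +8 → t=25, phase=(17,5,5,17) → FL=W FR=S RL=S RR=W
cmd 2: advance +2 → t=27, phase=(19,7,7,19) → FL=W FR=S RL=S RR=W
cmd 3: advance +10 → t=37, phase=(5,17,17,5) → FL=S FR=W RL=W RR=S
cmd 4: advance +19 → t=56, phase=(0,12,12,0) → FL=S FR=W RL=W RR=S
cmd 5: advance +3 → t=59, phase=(3,15,15,3) → FL=S FR=W RL=W RR=S
cmd 6: advance +5 → t=64, phase=(8,20,20,8) → FL=S FR=W RL=W RR=S
cmd 7: advance +20 → t=84, phase=(4,16,16,4) → FL=S FR=W RL=W RR=S


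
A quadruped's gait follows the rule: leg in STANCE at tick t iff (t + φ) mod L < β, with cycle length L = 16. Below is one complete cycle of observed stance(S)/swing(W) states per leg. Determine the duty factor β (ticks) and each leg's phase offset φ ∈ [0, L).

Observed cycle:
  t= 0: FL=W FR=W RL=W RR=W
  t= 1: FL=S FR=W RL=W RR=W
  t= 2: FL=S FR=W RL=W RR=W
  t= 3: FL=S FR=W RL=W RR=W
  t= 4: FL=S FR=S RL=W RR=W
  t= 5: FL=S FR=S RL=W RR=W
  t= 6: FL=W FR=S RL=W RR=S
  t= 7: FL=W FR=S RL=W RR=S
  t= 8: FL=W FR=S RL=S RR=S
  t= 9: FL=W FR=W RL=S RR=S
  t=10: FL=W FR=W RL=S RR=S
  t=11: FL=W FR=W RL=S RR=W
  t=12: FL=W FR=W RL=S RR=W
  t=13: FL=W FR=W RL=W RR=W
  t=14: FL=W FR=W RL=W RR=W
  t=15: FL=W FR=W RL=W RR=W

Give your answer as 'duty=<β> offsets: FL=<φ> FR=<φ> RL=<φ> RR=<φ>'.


duty=5 offsets: FL=15 FR=12 RL=8 RR=10

duty β = stance ticks per leg = 5
FL: stance ticks = 5; W→S at t=1 → φ=15
FR: stance ticks = 5; W→S at t=4 → φ=12
RL: stance ticks = 5; W→S at t=8 → φ=8
RR: stance ticks = 5; W→S at t=6 → φ=10


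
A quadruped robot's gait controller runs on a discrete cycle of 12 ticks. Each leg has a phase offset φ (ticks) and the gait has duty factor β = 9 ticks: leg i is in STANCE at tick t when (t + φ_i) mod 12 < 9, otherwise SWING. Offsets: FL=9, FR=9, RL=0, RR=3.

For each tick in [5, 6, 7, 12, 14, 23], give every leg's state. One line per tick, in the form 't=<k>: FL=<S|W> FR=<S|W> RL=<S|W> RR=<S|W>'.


t=5: FL=S FR=S RL=S RR=S
t=6: FL=S FR=S RL=S RR=W
t=7: FL=S FR=S RL=S RR=W
t=12: FL=W FR=W RL=S RR=S
t=14: FL=W FR=W RL=S RR=S
t=23: FL=S FR=S RL=W RR=S

t=5: phase=(2,2,5,8) vs β=9 → FL=S FR=S RL=S RR=S
t=6: phase=(3,3,6,9) vs β=9 → FL=S FR=S RL=S RR=W
t=7: phase=(4,4,7,10) vs β=9 → FL=S FR=S RL=S RR=W
t=12: phase=(9,9,0,3) vs β=9 → FL=W FR=W RL=S RR=S
t=14: phase=(11,11,2,5) vs β=9 → FL=W FR=W RL=S RR=S
t=23: phase=(8,8,11,2) vs β=9 → FL=S FR=S RL=W RR=S


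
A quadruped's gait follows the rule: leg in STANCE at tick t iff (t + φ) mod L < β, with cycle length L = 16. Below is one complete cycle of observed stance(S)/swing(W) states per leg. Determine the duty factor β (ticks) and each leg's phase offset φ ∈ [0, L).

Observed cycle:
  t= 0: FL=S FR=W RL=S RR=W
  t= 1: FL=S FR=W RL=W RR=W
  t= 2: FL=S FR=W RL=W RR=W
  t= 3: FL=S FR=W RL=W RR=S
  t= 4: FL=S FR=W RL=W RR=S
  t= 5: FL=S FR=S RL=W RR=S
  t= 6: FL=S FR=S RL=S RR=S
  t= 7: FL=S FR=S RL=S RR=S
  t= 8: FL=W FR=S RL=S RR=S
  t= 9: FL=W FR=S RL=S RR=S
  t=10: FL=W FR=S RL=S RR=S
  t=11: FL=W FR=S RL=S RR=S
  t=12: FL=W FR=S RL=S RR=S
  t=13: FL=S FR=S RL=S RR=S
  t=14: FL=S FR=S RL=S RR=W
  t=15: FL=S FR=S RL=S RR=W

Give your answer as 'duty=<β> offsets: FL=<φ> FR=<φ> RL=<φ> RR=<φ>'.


duty β = stance ticks per leg = 11
FL: stance ticks = 11; W→S at t=13 → φ=3
FR: stance ticks = 11; W→S at t=5 → φ=11
RL: stance ticks = 11; W→S at t=6 → φ=10
RR: stance ticks = 11; W→S at t=3 → φ=13

duty=11 offsets: FL=3 FR=11 RL=10 RR=13


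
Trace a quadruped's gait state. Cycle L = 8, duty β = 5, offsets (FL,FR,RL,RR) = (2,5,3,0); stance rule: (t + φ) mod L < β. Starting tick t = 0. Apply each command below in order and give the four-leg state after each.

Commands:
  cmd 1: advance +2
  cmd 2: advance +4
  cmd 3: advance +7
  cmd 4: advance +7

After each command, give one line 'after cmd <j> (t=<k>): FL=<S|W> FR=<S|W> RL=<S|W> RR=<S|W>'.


start t=0: FL=S FR=W RL=S RR=S
cmd 1: advance +2 → t=2, phase=(4,7,5,2) → FL=S FR=W RL=W RR=S
cmd 2: advance +4 → t=6, phase=(0,3,1,6) → FL=S FR=S RL=S RR=W
cmd 3: advance +7 → t=13, phase=(7,2,0,5) → FL=W FR=S RL=S RR=W
cmd 4: advance +7 → t=20, phase=(6,1,7,4) → FL=W FR=S RL=W RR=S

after cmd 1 (t=2): FL=S FR=W RL=W RR=S
after cmd 2 (t=6): FL=S FR=S RL=S RR=W
after cmd 3 (t=13): FL=W FR=S RL=S RR=W
after cmd 4 (t=20): FL=W FR=S RL=W RR=S


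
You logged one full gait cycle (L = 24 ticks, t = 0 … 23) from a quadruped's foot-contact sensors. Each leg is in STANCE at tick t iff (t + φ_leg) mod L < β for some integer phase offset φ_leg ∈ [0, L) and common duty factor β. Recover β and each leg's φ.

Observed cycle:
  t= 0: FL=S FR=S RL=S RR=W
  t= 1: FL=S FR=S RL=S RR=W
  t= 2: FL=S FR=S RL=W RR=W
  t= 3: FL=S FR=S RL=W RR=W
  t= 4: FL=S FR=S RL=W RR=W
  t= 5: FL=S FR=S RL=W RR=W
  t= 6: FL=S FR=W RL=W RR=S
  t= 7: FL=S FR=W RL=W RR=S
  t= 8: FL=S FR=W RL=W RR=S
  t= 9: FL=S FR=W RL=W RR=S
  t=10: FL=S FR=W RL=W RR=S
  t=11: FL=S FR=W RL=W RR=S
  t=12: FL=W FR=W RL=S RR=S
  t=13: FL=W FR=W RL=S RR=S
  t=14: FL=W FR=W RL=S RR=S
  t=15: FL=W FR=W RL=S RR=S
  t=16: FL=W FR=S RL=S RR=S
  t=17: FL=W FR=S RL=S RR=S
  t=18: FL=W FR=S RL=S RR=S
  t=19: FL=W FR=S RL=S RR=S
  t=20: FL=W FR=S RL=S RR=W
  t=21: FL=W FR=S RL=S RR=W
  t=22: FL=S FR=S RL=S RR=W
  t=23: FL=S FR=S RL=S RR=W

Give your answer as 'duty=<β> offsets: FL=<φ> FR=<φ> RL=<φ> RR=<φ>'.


duty β = stance ticks per leg = 14
FL: stance ticks = 14; W→S at t=22 → φ=2
FR: stance ticks = 14; W→S at t=16 → φ=8
RL: stance ticks = 14; W→S at t=12 → φ=12
RR: stance ticks = 14; W→S at t=6 → φ=18

duty=14 offsets: FL=2 FR=8 RL=12 RR=18


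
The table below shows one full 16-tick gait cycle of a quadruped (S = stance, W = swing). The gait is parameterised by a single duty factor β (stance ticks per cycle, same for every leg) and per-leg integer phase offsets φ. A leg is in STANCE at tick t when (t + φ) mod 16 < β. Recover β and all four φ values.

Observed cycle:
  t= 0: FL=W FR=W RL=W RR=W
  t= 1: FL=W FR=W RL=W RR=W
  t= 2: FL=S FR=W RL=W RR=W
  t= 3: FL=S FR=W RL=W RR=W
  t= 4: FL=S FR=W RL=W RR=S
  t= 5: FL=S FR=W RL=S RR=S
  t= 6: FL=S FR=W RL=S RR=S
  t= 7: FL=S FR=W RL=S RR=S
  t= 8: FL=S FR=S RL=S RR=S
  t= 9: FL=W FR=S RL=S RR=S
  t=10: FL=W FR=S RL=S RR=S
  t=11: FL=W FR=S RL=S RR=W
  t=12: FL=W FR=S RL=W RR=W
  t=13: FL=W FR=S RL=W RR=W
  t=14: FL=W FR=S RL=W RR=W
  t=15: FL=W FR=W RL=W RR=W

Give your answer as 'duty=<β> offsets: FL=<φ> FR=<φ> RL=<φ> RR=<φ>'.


duty=7 offsets: FL=14 FR=8 RL=11 RR=12

duty β = stance ticks per leg = 7
FL: stance ticks = 7; W→S at t=2 → φ=14
FR: stance ticks = 7; W→S at t=8 → φ=8
RL: stance ticks = 7; W→S at t=5 → φ=11
RR: stance ticks = 7; W→S at t=4 → φ=12


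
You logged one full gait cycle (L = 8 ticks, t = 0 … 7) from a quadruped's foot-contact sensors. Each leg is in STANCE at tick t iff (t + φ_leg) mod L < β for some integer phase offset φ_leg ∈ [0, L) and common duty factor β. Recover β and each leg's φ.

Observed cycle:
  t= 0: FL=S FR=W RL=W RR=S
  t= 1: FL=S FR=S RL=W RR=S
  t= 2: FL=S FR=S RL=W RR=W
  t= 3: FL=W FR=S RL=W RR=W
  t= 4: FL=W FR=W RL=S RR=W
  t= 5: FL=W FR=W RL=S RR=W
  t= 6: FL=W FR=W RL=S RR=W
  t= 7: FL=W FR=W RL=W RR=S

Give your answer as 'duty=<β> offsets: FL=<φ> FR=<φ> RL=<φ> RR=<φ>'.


duty β = stance ticks per leg = 3
FL: stance ticks = 3; W→S at t=0 → φ=0
FR: stance ticks = 3; W→S at t=1 → φ=7
RL: stance ticks = 3; W→S at t=4 → φ=4
RR: stance ticks = 3; W→S at t=7 → φ=1

duty=3 offsets: FL=0 FR=7 RL=4 RR=1


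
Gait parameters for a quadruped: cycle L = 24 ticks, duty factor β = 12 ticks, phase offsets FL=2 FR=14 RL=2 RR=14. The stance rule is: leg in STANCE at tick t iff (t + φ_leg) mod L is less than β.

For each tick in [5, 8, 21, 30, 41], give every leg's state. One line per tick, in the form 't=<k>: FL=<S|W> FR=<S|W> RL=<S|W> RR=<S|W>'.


t=5: FL=S FR=W RL=S RR=W
t=8: FL=S FR=W RL=S RR=W
t=21: FL=W FR=S RL=W RR=S
t=30: FL=S FR=W RL=S RR=W
t=41: FL=W FR=S RL=W RR=S

t=5: phase=(7,19,7,19) vs β=12 → FL=S FR=W RL=S RR=W
t=8: phase=(10,22,10,22) vs β=12 → FL=S FR=W RL=S RR=W
t=21: phase=(23,11,23,11) vs β=12 → FL=W FR=S RL=W RR=S
t=30: phase=(8,20,8,20) vs β=12 → FL=S FR=W RL=S RR=W
t=41: phase=(19,7,19,7) vs β=12 → FL=W FR=S RL=W RR=S


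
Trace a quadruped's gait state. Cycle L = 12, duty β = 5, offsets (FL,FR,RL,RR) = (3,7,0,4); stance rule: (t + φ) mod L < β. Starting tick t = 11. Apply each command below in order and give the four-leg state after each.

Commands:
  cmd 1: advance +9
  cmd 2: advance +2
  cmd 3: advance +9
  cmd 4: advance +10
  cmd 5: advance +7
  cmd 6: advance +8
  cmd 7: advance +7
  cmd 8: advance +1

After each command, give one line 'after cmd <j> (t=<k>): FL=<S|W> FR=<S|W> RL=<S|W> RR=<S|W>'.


after cmd 1 (t=20): FL=W FR=S RL=W RR=S
after cmd 2 (t=22): FL=S FR=W RL=W RR=S
after cmd 3 (t=31): FL=W FR=S RL=W RR=W
after cmd 4 (t=41): FL=W FR=S RL=W RR=W
after cmd 5 (t=48): FL=S FR=W RL=S RR=S
after cmd 6 (t=56): FL=W FR=S RL=W RR=S
after cmd 7 (t=63): FL=W FR=W RL=S RR=W
after cmd 8 (t=64): FL=W FR=W RL=S RR=W

start t=11: FL=S FR=W RL=W RR=S
cmd 1: advance +9 → t=20, phase=(11,3,8,0) → FL=W FR=S RL=W RR=S
cmd 2: advance +2 → t=22, phase=(1,5,10,2) → FL=S FR=W RL=W RR=S
cmd 3: advance +9 → t=31, phase=(10,2,7,11) → FL=W FR=S RL=W RR=W
cmd 4: advance +10 → t=41, phase=(8,0,5,9) → FL=W FR=S RL=W RR=W
cmd 5: advance +7 → t=48, phase=(3,7,0,4) → FL=S FR=W RL=S RR=S
cmd 6: advance +8 → t=56, phase=(11,3,8,0) → FL=W FR=S RL=W RR=S
cmd 7: advance +7 → t=63, phase=(6,10,3,7) → FL=W FR=W RL=S RR=W
cmd 8: advance +1 → t=64, phase=(7,11,4,8) → FL=W FR=W RL=S RR=W


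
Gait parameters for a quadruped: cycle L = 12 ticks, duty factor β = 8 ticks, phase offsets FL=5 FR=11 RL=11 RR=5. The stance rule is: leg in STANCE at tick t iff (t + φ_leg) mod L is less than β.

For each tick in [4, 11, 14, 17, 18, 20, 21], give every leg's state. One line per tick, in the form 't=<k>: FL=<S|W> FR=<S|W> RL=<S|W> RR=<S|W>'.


t=4: FL=W FR=S RL=S RR=W
t=11: FL=S FR=W RL=W RR=S
t=14: FL=S FR=S RL=S RR=S
t=17: FL=W FR=S RL=S RR=W
t=18: FL=W FR=S RL=S RR=W
t=20: FL=S FR=S RL=S RR=S
t=21: FL=S FR=W RL=W RR=S

t=4: phase=(9,3,3,9) vs β=8 → FL=W FR=S RL=S RR=W
t=11: phase=(4,10,10,4) vs β=8 → FL=S FR=W RL=W RR=S
t=14: phase=(7,1,1,7) vs β=8 → FL=S FR=S RL=S RR=S
t=17: phase=(10,4,4,10) vs β=8 → FL=W FR=S RL=S RR=W
t=18: phase=(11,5,5,11) vs β=8 → FL=W FR=S RL=S RR=W
t=20: phase=(1,7,7,1) vs β=8 → FL=S FR=S RL=S RR=S
t=21: phase=(2,8,8,2) vs β=8 → FL=S FR=W RL=W RR=S
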